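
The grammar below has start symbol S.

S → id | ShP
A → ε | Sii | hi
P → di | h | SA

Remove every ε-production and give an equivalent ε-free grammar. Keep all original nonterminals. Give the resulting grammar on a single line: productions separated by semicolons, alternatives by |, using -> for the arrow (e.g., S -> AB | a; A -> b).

Nullable set: {A}.
Drop A -> ε.
P -> SA: A nullable, giving S | SA.
Unchanged (no nullable symbols): S -> ShP; S -> id; A -> Sii; A -> hi; P -> di; P -> h.

S -> id | ShP; A -> hi | Sii; P -> S | h | SA | di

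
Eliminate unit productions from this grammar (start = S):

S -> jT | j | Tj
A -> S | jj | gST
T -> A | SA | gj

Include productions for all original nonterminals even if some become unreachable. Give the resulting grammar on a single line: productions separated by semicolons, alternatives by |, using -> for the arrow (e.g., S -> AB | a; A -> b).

Unit productions: A->S, T->A.
Unit pairs (A ⇒* B via units): (A,S), (T,A), (T,S).
S: inherits non-unit rules of {S} → Tj | j | jT.
A: inherits non-unit rules of {A, S} → Tj | gST | j | jT | jj.
T: inherits non-unit rules of {A, S, T} → SA | Tj | gST | gj | j | jT | jj.

S -> j | Tj | jT; A -> j | Tj | jT | jj | gST; T -> j | SA | Tj | gj | jT | jj | gST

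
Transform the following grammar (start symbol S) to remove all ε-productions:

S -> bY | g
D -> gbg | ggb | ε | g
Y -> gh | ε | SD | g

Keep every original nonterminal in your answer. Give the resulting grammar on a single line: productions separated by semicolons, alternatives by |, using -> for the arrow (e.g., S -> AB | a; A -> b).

S -> b | g | bY; D -> g | gbg | ggb; Y -> S | g | SD | gh

Nullable set: {D, Y}.
S -> bY: Y nullable, giving b | bY.
Drop D -> ε.
Drop Y -> ε.
Y -> SD: D nullable, giving S | SD.
Unchanged (no nullable symbols): S -> g; D -> g; D -> gbg; D -> ggb; Y -> g; Y -> gh.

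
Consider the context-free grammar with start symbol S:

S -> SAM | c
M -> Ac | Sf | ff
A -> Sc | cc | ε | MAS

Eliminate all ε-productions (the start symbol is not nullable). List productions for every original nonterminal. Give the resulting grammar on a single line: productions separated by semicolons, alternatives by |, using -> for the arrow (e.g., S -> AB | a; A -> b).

Nullable set: {A}.
S -> SAM: A nullable, giving SAM | SM.
Drop A -> ε.
A -> MAS: A nullable, giving MAS | MS.
M -> Ac: A nullable, giving Ac | c.
Unchanged (no nullable symbols): S -> c; A -> Sc; A -> cc; M -> Sf; M -> ff.

S -> c | SM | SAM; A -> MS | Sc | cc | MAS; M -> c | Ac | Sf | ff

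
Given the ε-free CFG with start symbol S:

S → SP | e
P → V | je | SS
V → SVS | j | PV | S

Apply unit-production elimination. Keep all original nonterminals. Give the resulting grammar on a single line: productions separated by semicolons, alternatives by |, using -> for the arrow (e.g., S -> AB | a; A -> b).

S -> e | SP; P -> e | j | PV | SP | SS | je | SVS; V -> e | j | PV | SP | SVS

Unit productions: P->V, V->S.
Unit pairs (A ⇒* B via units): (P,S), (P,V), (V,S).
S: inherits non-unit rules of {S} → SP | e.
P: inherits non-unit rules of {P, S, V} → PV | SP | SS | SVS | e | j | je.
V: inherits non-unit rules of {S, V} → PV | SP | SVS | e | j.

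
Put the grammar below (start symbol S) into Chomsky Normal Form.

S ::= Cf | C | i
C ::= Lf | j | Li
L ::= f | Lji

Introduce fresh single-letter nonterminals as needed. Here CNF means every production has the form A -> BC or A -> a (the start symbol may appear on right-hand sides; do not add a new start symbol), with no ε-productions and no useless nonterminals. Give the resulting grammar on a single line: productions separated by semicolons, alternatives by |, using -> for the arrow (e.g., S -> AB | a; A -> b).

No ε-productions.
After unit-elimination: S -> i | j | Cf | Lf | Li; C -> j | Lf | Li; L -> f | Lji.
TERM: introduce A -> f, B -> i, D -> j and substitute in every rule of length ≥2.
BIN: L -> LDB becomes L -> LE, E -> DB.

S -> i | j | CA | LA | LB; A -> f; B -> i; C -> j | LA | LB; D -> j; E -> DB; L -> f | LE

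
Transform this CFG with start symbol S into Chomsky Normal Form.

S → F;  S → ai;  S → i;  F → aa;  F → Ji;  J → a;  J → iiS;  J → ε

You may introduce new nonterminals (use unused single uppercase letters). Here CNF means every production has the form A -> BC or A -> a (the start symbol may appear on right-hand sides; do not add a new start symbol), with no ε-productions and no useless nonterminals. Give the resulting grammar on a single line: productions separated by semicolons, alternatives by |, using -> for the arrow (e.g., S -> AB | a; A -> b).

Nullable: {J}; after ε-elimination: S -> F | i | ai; F -> i | Ji | aa; J -> a | iiS.
After unit-elimination: S -> i | Ji | aa | ai; F -> i | Ji | aa; J -> a | iiS.
TERM: introduce B -> a, A -> i and substitute in every rule of length ≥2.
BIN: J -> AAS becomes J -> AC, C -> AS.
Drop unreachable/unproductive: F.

S -> i | BA | BB | JA; A -> i; B -> a; C -> AS; J -> a | AC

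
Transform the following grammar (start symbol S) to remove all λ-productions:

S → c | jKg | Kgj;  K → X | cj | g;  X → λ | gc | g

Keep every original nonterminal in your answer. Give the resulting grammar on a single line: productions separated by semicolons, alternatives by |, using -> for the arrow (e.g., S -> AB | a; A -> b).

Nullable set: {K, X}.
S -> Kgj: K nullable, giving Kgj | gj.
S -> jKg: K nullable, giving jKg | jg.
K -> X: X nullable, giving X.
Drop X -> λ.
Unchanged (no nullable symbols): S -> c; K -> cj; K -> g; X -> g; X -> gc.

S -> c | gj | jg | Kgj | jKg; K -> X | g | cj; X -> g | gc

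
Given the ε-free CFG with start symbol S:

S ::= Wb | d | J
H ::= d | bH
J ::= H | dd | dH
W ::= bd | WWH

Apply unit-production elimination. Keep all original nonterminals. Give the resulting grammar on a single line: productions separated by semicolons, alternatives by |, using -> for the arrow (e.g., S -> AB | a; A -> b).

Unit productions: J->H, S->J.
Unit pairs (A ⇒* B via units): (J,H), (S,H), (S,J).
S: inherits non-unit rules of {H, J, S} → Wb | bH | d | dH | dd.
H: inherits non-unit rules of {H} → bH | d.
J: inherits non-unit rules of {H, J} → bH | d | dH | dd.
W: inherits non-unit rules of {W} → WWH | bd.

S -> d | Wb | bH | dH | dd; H -> d | bH; J -> d | bH | dH | dd; W -> bd | WWH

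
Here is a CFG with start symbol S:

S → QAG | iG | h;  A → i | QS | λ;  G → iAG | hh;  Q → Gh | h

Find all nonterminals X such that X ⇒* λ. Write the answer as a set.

{A}

Directly nullable (have an ε-rule): {A}.
Not nullable: G, Q, S — each has a terminal in every rule's right-hand side or depends on a non-nullable symbol.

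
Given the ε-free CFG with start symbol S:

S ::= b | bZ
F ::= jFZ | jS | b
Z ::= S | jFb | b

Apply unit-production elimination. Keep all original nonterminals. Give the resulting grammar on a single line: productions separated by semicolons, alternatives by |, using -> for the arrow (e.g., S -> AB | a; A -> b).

S -> b | bZ; F -> b | jS | jFZ; Z -> b | bZ | jFb

Unit productions: Z->S.
Unit pairs (A ⇒* B via units): (Z,S).
S: inherits non-unit rules of {S} → b | bZ.
F: inherits non-unit rules of {F} → b | jFZ | jS.
Z: inherits non-unit rules of {S, Z} → b | bZ | jFb.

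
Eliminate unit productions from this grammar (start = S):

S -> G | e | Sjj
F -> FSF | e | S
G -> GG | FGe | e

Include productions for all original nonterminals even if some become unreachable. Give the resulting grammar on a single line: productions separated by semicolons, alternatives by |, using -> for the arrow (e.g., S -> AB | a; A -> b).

Unit productions: F->S, S->G.
Unit pairs (A ⇒* B via units): (F,G), (F,S), (S,G).
S: inherits non-unit rules of {G, S} → FGe | GG | Sjj | e.
F: inherits non-unit rules of {F, G, S} → FGe | FSF | GG | Sjj | e.
G: inherits non-unit rules of {G} → FGe | GG | e.

S -> e | GG | FGe | Sjj; F -> e | GG | FGe | FSF | Sjj; G -> e | GG | FGe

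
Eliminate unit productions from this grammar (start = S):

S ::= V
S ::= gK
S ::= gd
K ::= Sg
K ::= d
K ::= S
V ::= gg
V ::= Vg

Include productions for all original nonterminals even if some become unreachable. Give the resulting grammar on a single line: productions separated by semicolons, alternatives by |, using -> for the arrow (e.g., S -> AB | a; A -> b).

Unit productions: K->S, S->V.
Unit pairs (A ⇒* B via units): (K,S), (K,V), (S,V).
S: inherits non-unit rules of {S, V} → Vg | gK | gd | gg.
K: inherits non-unit rules of {K, S, V} → Sg | Vg | d | gK | gd | gg.
V: inherits non-unit rules of {V} → Vg | gg.

S -> Vg | gK | gd | gg; K -> d | Sg | Vg | gK | gd | gg; V -> Vg | gg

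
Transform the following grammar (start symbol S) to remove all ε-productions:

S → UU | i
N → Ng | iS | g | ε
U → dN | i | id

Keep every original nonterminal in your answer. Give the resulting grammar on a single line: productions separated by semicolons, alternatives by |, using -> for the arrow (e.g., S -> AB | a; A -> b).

Nullable set: {N}.
Drop N -> ε.
N -> Ng: N nullable, giving Ng | g.
U -> dN: N nullable, giving d | dN.
Unchanged (no nullable symbols): S -> UU; S -> i; N -> g; N -> iS; U -> i; U -> id.

S -> i | UU; N -> g | Ng | iS; U -> d | i | dN | id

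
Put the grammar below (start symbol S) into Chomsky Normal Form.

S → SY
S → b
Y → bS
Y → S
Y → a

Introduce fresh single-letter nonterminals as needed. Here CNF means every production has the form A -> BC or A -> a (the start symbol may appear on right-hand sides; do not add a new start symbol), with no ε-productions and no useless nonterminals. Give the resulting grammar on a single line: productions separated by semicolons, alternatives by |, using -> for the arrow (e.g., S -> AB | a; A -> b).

No ε-productions.
After unit-elimination: S -> b | SY; Y -> a | b | SY | bS.
TERM: introduce A -> b and substitute in every rule of length ≥2.

S -> b | SY; A -> b; Y -> a | b | AS | SY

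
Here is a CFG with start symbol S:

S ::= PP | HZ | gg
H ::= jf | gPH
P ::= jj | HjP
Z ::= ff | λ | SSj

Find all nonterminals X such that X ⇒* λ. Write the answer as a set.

Directly nullable (have an ε-rule): {Z}.
Not nullable: H, P, S — each has a terminal in every rule's right-hand side or depends on a non-nullable symbol.

{Z}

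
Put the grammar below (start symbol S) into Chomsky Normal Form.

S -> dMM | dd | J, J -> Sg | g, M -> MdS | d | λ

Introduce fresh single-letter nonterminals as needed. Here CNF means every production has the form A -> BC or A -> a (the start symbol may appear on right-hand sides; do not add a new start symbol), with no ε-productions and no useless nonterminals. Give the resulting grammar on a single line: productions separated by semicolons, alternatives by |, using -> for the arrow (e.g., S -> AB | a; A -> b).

S -> d | g | BB | BD | BM | SA; A -> g; B -> d; C -> BS; D -> MM; M -> d | BS | MC

Nullable: {M}; after ε-elimination: S -> J | d | dM | dd | dMM; J -> g | Sg; M -> d | dS | MdS.
After unit-elimination: S -> d | g | Sg | dM | dd | dMM; J -> g | Sg; M -> d | dS | MdS.
TERM: introduce B -> d, A -> g and substitute in every rule of length ≥2.
BIN: M -> MBS becomes M -> MC, C -> BS; S -> BMM becomes S -> BD, D -> MM.
Drop unreachable/unproductive: J.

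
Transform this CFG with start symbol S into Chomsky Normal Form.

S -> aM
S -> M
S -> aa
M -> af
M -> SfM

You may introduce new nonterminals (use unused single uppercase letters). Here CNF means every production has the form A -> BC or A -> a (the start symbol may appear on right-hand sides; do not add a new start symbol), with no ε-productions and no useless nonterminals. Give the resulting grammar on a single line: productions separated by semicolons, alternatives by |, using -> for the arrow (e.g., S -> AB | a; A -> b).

No ε-productions.
After unit-elimination: S -> aM | aa | af | SfM; M -> af | SfM.
TERM: introduce B -> a, A -> f and substitute in every rule of length ≥2.
BIN: M -> SAM becomes M -> SC, C -> AM; S -> SAM becomes S -> SD, D -> AM.

S -> BA | BB | BM | SD; A -> f; B -> a; C -> AM; D -> AM; M -> BA | SC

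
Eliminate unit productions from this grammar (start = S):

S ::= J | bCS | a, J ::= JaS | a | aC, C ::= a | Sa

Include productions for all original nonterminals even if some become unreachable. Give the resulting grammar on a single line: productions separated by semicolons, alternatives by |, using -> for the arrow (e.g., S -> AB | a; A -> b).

Unit productions: S->J.
Unit pairs (A ⇒* B via units): (S,J).
S: inherits non-unit rules of {J, S} → JaS | a | aC | bCS.
C: inherits non-unit rules of {C} → Sa | a.
J: inherits non-unit rules of {J} → JaS | a | aC.

S -> a | aC | JaS | bCS; C -> a | Sa; J -> a | aC | JaS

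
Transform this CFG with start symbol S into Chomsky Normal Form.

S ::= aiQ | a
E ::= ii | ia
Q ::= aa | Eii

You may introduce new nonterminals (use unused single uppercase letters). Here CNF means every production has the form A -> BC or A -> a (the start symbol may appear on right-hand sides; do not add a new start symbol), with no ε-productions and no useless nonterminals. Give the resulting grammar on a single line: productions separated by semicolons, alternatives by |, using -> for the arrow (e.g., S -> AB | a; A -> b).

S -> a | BD; A -> i; B -> a; C -> AA; D -> AQ; E -> AA | AB; Q -> BB | EC

No ε-productions.
No unit productions to eliminate.
TERM: introduce B -> a, A -> i and substitute in every rule of length ≥2.
BIN: Q -> EAA becomes Q -> EC, C -> AA; S -> BAQ becomes S -> BD, D -> AQ.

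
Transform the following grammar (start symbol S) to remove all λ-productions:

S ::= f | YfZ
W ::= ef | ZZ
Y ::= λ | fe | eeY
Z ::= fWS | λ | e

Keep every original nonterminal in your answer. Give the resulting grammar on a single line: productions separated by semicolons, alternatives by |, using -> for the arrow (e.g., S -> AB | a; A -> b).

S -> f | Yf | fZ | YfZ; W -> Z | ZZ | ef; Y -> ee | fe | eeY; Z -> e | fS | fWS

Nullable set: {W, Y, Z}.
S -> YfZ: Y, Z nullable, giving Yf | YfZ | f | fZ.
W -> ZZ: Z, Z nullable, giving Z | ZZ.
Drop Y -> λ.
Y -> eeY: Y nullable, giving ee | eeY.
Drop Z -> λ.
Z -> fWS: W nullable, giving fS | fWS.
Unchanged (no nullable symbols): S -> f; W -> ef; Y -> fe; Z -> e.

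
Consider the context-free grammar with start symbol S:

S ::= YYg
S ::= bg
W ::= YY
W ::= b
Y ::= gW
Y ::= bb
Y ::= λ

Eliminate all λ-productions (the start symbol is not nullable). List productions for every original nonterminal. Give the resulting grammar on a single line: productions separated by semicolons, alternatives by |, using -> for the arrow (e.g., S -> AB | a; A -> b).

Nullable set: {W, Y}.
S -> YYg: Y, Y nullable, giving YYg | Yg | g.
W -> YY: Y, Y nullable, giving Y | YY.
Drop Y -> λ.
Y -> gW: W nullable, giving g | gW.
Unchanged (no nullable symbols): S -> bg; W -> b; Y -> bb.

S -> g | Yg | bg | YYg; W -> Y | b | YY; Y -> g | bb | gW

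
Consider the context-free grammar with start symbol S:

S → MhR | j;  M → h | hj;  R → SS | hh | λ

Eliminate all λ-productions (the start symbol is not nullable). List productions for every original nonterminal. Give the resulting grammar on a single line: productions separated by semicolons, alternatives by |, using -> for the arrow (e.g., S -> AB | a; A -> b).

S -> j | Mh | MhR; M -> h | hj; R -> SS | hh

Nullable set: {R}.
S -> MhR: R nullable, giving Mh | MhR.
Drop R -> λ.
Unchanged (no nullable symbols): S -> j; M -> h; M -> hj; R -> SS; R -> hh.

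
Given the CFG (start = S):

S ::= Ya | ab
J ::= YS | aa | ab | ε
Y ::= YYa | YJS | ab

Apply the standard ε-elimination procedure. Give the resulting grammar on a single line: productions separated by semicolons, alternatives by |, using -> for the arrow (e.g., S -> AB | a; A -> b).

Nullable set: {J}.
Drop J -> ε.
Y -> YJS: J nullable, giving YJS | YS.
Unchanged (no nullable symbols): S -> Ya; S -> ab; J -> YS; J -> aa; J -> ab; Y -> YYa; Y -> ab.

S -> Ya | ab; J -> YS | aa | ab; Y -> YS | ab | YJS | YYa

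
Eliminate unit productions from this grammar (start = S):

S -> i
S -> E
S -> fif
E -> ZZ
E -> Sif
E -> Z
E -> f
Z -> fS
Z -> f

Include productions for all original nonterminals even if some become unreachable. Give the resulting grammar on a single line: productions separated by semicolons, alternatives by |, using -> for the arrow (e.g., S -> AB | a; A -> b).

Unit productions: E->Z, S->E.
Unit pairs (A ⇒* B via units): (E,Z), (S,E), (S,Z).
S: inherits non-unit rules of {E, S, Z} → Sif | ZZ | f | fS | fif | i.
E: inherits non-unit rules of {E, Z} → Sif | ZZ | f | fS.
Z: inherits non-unit rules of {Z} → f | fS.

S -> f | i | ZZ | fS | Sif | fif; E -> f | ZZ | fS | Sif; Z -> f | fS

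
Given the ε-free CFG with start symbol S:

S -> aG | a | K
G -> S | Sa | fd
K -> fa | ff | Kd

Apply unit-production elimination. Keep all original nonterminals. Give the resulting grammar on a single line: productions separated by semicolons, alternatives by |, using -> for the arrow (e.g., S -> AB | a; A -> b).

S -> a | Kd | aG | fa | ff; G -> a | Kd | Sa | aG | fa | fd | ff; K -> Kd | fa | ff

Unit productions: G->S, S->K.
Unit pairs (A ⇒* B via units): (G,K), (G,S), (S,K).
S: inherits non-unit rules of {K, S} → Kd | a | aG | fa | ff.
G: inherits non-unit rules of {G, K, S} → Kd | Sa | a | aG | fa | fd | ff.
K: inherits non-unit rules of {K} → Kd | fa | ff.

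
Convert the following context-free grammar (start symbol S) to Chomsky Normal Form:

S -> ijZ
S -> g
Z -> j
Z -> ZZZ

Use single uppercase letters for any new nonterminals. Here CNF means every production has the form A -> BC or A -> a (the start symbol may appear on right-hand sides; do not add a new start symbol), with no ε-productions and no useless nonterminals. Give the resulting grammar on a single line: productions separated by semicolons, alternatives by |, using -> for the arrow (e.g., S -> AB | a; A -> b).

S -> g | AC; A -> i; B -> j; C -> BZ; D -> ZZ; Z -> j | ZD

No ε-productions.
No unit productions to eliminate.
TERM: introduce A -> i, B -> j and substitute in every rule of length ≥2.
BIN: S -> ABZ becomes S -> AC, C -> BZ; Z -> ZZZ becomes Z -> ZD, D -> ZZ.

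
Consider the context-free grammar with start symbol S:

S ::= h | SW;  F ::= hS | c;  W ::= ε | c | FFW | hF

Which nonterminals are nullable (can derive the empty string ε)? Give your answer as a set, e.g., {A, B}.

{W}

Directly nullable (have an ε-rule): {W}.
Not nullable: F, S — each has a terminal in every rule's right-hand side or depends on a non-nullable symbol.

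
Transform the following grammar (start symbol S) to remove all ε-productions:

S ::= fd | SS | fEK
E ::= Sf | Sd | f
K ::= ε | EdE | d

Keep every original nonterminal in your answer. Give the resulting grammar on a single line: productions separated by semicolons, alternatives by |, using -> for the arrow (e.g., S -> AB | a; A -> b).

S -> SS | fE | fd | fEK; E -> f | Sd | Sf; K -> d | EdE

Nullable set: {K}.
S -> fEK: K nullable, giving fE | fEK.
Drop K -> ε.
Unchanged (no nullable symbols): S -> SS; S -> fd; E -> Sd; E -> Sf; E -> f; K -> EdE; K -> d.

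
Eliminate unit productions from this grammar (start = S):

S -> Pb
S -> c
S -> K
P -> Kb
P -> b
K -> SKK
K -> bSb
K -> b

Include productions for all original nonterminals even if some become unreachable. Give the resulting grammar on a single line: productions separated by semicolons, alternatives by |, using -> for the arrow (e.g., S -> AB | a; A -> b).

S -> b | c | Pb | SKK | bSb; K -> b | SKK | bSb; P -> b | Kb

Unit productions: S->K.
Unit pairs (A ⇒* B via units): (S,K).
S: inherits non-unit rules of {K, S} → Pb | SKK | b | bSb | c.
K: inherits non-unit rules of {K} → SKK | b | bSb.
P: inherits non-unit rules of {P} → Kb | b.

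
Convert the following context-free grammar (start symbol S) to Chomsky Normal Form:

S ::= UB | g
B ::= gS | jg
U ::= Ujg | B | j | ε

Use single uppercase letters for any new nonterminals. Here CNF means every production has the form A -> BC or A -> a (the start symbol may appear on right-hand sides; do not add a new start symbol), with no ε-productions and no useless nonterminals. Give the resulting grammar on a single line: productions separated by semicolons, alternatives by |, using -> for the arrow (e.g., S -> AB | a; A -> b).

Nullable: {U}; after ε-elimination: S -> B | g | UB; B -> gS | jg; U -> B | j | jg | Ujg.
After unit-elimination: S -> g | UB | gS | jg; B -> gS | jg; U -> j | gS | jg | Ujg.
TERM: introduce A -> g, C -> j and substitute in every rule of length ≥2.
BIN: U -> UCA becomes U -> UD, D -> CA.

S -> g | AS | CA | UB; A -> g; B -> AS | CA; C -> j; D -> CA; U -> j | AS | CA | UD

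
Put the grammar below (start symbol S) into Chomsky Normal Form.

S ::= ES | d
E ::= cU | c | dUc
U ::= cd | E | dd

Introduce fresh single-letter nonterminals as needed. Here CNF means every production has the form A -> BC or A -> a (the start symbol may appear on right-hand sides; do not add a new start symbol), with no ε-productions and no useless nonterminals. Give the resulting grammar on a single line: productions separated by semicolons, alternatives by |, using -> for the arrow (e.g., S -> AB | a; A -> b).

No ε-productions.
After unit-elimination: S -> d | ES; E -> c | cU | dUc; U -> c | cU | cd | dd | dUc.
TERM: introduce A -> c, B -> d and substitute in every rule of length ≥2.
BIN: E -> BUA becomes E -> BC, C -> UA; U -> BUA becomes U -> BD, D -> UA.

S -> d | ES; A -> c; B -> d; C -> UA; D -> UA; E -> c | AU | BC; U -> c | AB | AU | BB | BD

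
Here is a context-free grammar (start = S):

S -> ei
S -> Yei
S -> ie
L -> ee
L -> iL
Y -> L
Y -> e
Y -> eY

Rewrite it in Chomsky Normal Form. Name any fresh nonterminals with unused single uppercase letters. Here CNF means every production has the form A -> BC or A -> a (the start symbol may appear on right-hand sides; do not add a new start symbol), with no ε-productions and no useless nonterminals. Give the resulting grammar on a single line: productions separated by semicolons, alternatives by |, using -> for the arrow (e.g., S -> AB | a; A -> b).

S -> AB | BA | YC; A -> e; B -> i; C -> AB; L -> AA | BL; Y -> e | AA | AY | BL

No ε-productions.
After unit-elimination: S -> ei | ie | Yei; L -> ee | iL; Y -> e | eY | ee | iL.
TERM: introduce A -> e, B -> i and substitute in every rule of length ≥2.
BIN: S -> YAB becomes S -> YC, C -> AB.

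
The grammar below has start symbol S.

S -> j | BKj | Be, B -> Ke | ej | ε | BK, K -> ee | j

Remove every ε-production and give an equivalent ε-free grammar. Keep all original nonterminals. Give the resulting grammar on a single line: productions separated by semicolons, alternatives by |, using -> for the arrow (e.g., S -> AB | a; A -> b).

Nullable set: {B}.
S -> BKj: B nullable, giving BKj | Kj.
S -> Be: B nullable, giving Be | e.
Drop B -> ε.
B -> BK: B nullable, giving BK | K.
Unchanged (no nullable symbols): S -> j; B -> Ke; B -> ej; K -> ee; K -> j.

S -> e | j | Be | Kj | BKj; B -> K | BK | Ke | ej; K -> j | ee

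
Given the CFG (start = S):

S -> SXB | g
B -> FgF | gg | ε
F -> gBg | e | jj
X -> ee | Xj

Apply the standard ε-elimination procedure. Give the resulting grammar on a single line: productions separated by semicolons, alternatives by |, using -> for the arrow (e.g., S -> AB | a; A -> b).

S -> g | SX | SXB; B -> gg | FgF; F -> e | gg | jj | gBg; X -> Xj | ee

Nullable set: {B}.
S -> SXB: B nullable, giving SX | SXB.
Drop B -> ε.
F -> gBg: B nullable, giving gBg | gg.
Unchanged (no nullable symbols): S -> g; B -> FgF; B -> gg; F -> e; F -> jj; X -> Xj; X -> ee.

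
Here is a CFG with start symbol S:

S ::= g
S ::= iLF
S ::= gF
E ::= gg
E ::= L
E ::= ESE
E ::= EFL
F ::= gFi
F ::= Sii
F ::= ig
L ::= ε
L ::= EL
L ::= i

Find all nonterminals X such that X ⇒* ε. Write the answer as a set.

{E, L}

Directly nullable (have an ε-rule): {L}.
E is nullable via E -> L (every symbol on the right is already known nullable).
Not nullable: F, S — each has a terminal in every rule's right-hand side or depends on a non-nullable symbol.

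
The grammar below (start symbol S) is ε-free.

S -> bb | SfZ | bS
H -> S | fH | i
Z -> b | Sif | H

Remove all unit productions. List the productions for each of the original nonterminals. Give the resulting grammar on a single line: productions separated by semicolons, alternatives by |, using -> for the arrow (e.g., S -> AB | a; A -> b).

Unit productions: H->S, Z->H.
Unit pairs (A ⇒* B via units): (H,S), (Z,H), (Z,S).
S: inherits non-unit rules of {S} → SfZ | bS | bb.
H: inherits non-unit rules of {H, S} → SfZ | bS | bb | fH | i.
Z: inherits non-unit rules of {H, S, Z} → SfZ | Sif | b | bS | bb | fH | i.

S -> bS | bb | SfZ; H -> i | bS | bb | fH | SfZ; Z -> b | i | bS | bb | fH | SfZ | Sif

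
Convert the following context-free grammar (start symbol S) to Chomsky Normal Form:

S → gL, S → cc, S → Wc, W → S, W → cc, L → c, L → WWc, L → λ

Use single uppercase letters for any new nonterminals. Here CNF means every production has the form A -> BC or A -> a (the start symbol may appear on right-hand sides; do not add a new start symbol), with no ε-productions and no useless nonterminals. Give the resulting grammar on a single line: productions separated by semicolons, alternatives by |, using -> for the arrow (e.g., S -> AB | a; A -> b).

S -> g | AA | BL | WA; A -> c; B -> g; C -> WA; L -> c | WC; W -> g | AA | BL | WA

Nullable: {L}; after ε-elimination: S -> g | Wc | cc | gL; L -> c | WWc; W -> S | cc.
After unit-elimination: S -> g | Wc | cc | gL; L -> c | WWc; W -> g | Wc | cc | gL.
TERM: introduce A -> c, B -> g and substitute in every rule of length ≥2.
BIN: L -> WWA becomes L -> WC, C -> WA.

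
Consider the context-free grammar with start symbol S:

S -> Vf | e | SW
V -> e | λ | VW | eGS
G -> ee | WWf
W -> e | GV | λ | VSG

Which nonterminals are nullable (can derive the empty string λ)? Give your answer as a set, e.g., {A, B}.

Directly nullable (have an ε-rule): {V, W}.
Not nullable: G, S — each has a terminal in every rule's right-hand side or depends on a non-nullable symbol.

{V, W}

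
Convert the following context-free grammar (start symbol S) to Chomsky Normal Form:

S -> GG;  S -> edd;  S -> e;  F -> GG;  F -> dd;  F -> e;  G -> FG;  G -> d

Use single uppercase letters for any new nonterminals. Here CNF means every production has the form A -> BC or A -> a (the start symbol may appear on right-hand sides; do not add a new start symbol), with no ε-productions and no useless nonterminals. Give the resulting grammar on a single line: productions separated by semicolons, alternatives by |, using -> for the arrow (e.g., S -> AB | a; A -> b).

No ε-productions.
No unit productions to eliminate.
TERM: introduce A -> d, B -> e and substitute in every rule of length ≥2.
BIN: S -> BAA becomes S -> BC, C -> AA.

S -> e | BC | GG; A -> d; B -> e; C -> AA; F -> e | AA | GG; G -> d | FG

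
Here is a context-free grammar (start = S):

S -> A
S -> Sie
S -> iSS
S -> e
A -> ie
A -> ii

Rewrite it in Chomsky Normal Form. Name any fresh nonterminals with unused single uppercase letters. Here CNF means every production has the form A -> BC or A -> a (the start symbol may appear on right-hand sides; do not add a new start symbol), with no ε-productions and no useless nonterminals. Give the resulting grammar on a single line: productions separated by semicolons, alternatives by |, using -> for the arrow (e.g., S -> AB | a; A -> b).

No ε-productions.
After unit-elimination: S -> e | ie | ii | Sie | iSS; A -> ie | ii.
TERM: introduce C -> e, B -> i and substitute in every rule of length ≥2.
BIN: S -> BSS becomes S -> BD, D -> SS; S -> SBC becomes S -> SE, E -> BC.
Drop unreachable/unproductive: A.

S -> e | BB | BC | BD | SE; B -> i; C -> e; D -> SS; E -> BC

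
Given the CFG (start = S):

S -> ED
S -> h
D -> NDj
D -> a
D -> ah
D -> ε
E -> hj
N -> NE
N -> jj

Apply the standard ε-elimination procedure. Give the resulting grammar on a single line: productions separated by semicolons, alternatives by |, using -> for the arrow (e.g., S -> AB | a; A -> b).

Nullable set: {D}.
S -> ED: D nullable, giving E | ED.
Drop D -> ε.
D -> NDj: D nullable, giving NDj | Nj.
Unchanged (no nullable symbols): S -> h; D -> a; D -> ah; E -> hj; N -> NE; N -> jj.

S -> E | h | ED; D -> a | Nj | ah | NDj; E -> hj; N -> NE | jj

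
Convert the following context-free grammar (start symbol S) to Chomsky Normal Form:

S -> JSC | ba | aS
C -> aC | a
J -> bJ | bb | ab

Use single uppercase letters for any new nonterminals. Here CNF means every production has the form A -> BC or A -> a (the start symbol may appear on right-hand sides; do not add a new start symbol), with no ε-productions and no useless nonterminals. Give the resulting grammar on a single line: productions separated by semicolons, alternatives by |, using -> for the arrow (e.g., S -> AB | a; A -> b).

No ε-productions.
No unit productions to eliminate.
TERM: introduce A -> a, B -> b and substitute in every rule of length ≥2.
BIN: S -> JSC becomes S -> JD, D -> SC.

S -> AS | BA | JD; A -> a; B -> b; C -> a | AC; D -> SC; J -> AB | BB | BJ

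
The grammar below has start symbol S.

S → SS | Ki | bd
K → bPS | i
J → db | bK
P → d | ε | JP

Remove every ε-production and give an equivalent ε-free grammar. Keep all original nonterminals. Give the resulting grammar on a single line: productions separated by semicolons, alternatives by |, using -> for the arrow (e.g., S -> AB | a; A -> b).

S -> Ki | SS | bd; J -> bK | db; K -> i | bS | bPS; P -> J | d | JP

Nullable set: {P}.
K -> bPS: P nullable, giving bPS | bS.
Drop P -> ε.
P -> JP: P nullable, giving J | JP.
Unchanged (no nullable symbols): S -> Ki; S -> SS; S -> bd; J -> bK; J -> db; K -> i; P -> d.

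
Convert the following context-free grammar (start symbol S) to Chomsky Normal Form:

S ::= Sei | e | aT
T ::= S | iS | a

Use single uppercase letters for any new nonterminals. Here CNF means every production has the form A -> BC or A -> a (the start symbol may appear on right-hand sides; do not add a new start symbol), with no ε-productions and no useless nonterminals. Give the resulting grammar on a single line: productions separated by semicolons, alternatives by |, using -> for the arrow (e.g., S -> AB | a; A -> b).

No ε-productions.
After unit-elimination: S -> e | aT | Sei; T -> a | e | aT | iS | Sei.
TERM: introduce C -> a, A -> e, B -> i and substitute in every rule of length ≥2.
BIN: S -> SAB becomes S -> SD, D -> AB; T -> SAB becomes T -> SE, E -> AB.

S -> e | CT | SD; A -> e; B -> i; C -> a; D -> AB; E -> AB; T -> a | e | BS | CT | SE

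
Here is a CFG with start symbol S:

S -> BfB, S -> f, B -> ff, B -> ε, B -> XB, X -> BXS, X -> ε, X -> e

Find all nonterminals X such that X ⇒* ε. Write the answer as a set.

Directly nullable (have an ε-rule): {B, X}.
Not nullable: S — each has a terminal in every rule's right-hand side or depends on a non-nullable symbol.

{B, X}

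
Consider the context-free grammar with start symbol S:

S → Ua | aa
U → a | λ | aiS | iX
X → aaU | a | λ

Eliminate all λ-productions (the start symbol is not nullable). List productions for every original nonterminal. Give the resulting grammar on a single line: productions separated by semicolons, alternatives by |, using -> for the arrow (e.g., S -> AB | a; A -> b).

S -> a | Ua | aa; U -> a | i | iX | aiS; X -> a | aa | aaU

Nullable set: {U, X}.
S -> Ua: U nullable, giving Ua | a.
Drop U -> λ.
U -> iX: X nullable, giving i | iX.
Drop X -> λ.
X -> aaU: U nullable, giving aa | aaU.
Unchanged (no nullable symbols): S -> aa; U -> a; U -> aiS; X -> a.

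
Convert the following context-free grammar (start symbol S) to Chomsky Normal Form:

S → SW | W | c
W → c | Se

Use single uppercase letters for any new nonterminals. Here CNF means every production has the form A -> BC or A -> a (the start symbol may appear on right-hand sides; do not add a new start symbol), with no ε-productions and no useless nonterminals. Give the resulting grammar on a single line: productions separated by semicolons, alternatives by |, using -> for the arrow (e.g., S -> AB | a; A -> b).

S -> c | SA | SW; A -> e; W -> c | SA

No ε-productions.
After unit-elimination: S -> c | SW | Se; W -> c | Se.
TERM: introduce A -> e and substitute in every rule of length ≥2.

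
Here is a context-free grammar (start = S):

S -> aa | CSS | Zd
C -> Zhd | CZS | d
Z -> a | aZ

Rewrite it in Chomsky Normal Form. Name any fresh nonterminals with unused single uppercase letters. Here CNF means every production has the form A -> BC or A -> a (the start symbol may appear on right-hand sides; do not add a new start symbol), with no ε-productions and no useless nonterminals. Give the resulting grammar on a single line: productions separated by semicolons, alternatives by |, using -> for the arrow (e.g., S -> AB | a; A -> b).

S -> CG | DD | ZB; A -> h; B -> d; C -> d | CE | ZF; D -> a; E -> ZS; F -> AB; G -> SS; Z -> a | DZ

No ε-productions.
No unit productions to eliminate.
TERM: introduce D -> a, B -> d, A -> h and substitute in every rule of length ≥2.
BIN: C -> CZS becomes C -> CE, E -> ZS; C -> ZAB becomes C -> ZF, F -> AB; S -> CSS becomes S -> CG, G -> SS.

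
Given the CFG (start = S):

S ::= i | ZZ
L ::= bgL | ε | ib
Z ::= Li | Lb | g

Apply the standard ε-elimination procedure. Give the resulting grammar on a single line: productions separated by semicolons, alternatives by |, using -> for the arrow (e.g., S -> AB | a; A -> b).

S -> i | ZZ; L -> bg | ib | bgL; Z -> b | g | i | Lb | Li

Nullable set: {L}.
Drop L -> ε.
L -> bgL: L nullable, giving bg | bgL.
Z -> Lb: L nullable, giving Lb | b.
Z -> Li: L nullable, giving Li | i.
Unchanged (no nullable symbols): S -> ZZ; S -> i; L -> ib; Z -> g.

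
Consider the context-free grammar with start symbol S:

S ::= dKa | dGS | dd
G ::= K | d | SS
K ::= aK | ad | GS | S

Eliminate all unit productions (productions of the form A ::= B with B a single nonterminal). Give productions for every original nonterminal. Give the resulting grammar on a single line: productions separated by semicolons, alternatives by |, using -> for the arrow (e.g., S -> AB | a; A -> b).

Unit productions: G->K, K->S.
Unit pairs (A ⇒* B via units): (G,K), (G,S), (K,S).
S: inherits non-unit rules of {S} → dGS | dKa | dd.
G: inherits non-unit rules of {G, K, S} → GS | SS | aK | ad | d | dGS | dKa | dd.
K: inherits non-unit rules of {K, S} → GS | aK | ad | dGS | dKa | dd.

S -> dd | dGS | dKa; G -> d | GS | SS | aK | ad | dd | dGS | dKa; K -> GS | aK | ad | dd | dGS | dKa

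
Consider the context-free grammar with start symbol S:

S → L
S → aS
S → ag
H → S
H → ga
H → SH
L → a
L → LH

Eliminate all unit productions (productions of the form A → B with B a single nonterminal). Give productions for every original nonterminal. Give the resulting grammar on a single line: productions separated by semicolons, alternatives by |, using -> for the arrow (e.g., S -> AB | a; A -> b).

Unit productions: H->S, S->L.
Unit pairs (A ⇒* B via units): (H,L), (H,S), (S,L).
S: inherits non-unit rules of {L, S} → LH | a | aS | ag.
H: inherits non-unit rules of {H, L, S} → LH | SH | a | aS | ag | ga.
L: inherits non-unit rules of {L} → LH | a.

S -> a | LH | aS | ag; H -> a | LH | SH | aS | ag | ga; L -> a | LH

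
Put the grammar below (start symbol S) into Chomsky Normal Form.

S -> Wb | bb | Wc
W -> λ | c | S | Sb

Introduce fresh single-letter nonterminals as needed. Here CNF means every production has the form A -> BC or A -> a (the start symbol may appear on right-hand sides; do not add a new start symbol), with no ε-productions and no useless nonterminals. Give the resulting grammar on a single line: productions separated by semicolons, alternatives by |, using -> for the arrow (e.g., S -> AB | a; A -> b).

S -> b | c | AA | WA | WB; A -> b; B -> c; W -> b | c | AA | SA | WA | WB

Nullable: {W}; after ε-elimination: S -> b | c | Wb | Wc | bb; W -> S | c | Sb.
After unit-elimination: S -> b | c | Wb | Wc | bb; W -> b | c | Sb | Wb | Wc | bb.
TERM: introduce A -> b, B -> c and substitute in every rule of length ≥2.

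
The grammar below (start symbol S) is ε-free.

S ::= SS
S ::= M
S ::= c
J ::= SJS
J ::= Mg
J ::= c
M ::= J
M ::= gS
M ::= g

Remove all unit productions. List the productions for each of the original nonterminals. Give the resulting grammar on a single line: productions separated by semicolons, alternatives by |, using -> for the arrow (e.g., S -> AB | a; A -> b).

Unit productions: M->J, S->M.
Unit pairs (A ⇒* B via units): (M,J), (S,J), (S,M).
S: inherits non-unit rules of {J, M, S} → Mg | SJS | SS | c | g | gS.
J: inherits non-unit rules of {J} → Mg | SJS | c.
M: inherits non-unit rules of {J, M} → Mg | SJS | c | g | gS.

S -> c | g | Mg | SS | gS | SJS; J -> c | Mg | SJS; M -> c | g | Mg | gS | SJS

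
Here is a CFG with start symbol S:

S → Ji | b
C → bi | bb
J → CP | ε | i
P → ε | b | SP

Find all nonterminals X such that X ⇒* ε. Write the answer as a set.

Directly nullable (have an ε-rule): {J, P}.
Not nullable: C, S — each has a terminal in every rule's right-hand side or depends on a non-nullable symbol.

{J, P}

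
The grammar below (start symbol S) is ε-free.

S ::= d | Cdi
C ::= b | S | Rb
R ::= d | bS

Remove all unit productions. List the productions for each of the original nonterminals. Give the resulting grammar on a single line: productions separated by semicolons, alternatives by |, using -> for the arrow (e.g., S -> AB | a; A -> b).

Unit productions: C->S.
Unit pairs (A ⇒* B via units): (C,S).
S: inherits non-unit rules of {S} → Cdi | d.
C: inherits non-unit rules of {C, S} → Cdi | Rb | b | d.
R: inherits non-unit rules of {R} → bS | d.

S -> d | Cdi; C -> b | d | Rb | Cdi; R -> d | bS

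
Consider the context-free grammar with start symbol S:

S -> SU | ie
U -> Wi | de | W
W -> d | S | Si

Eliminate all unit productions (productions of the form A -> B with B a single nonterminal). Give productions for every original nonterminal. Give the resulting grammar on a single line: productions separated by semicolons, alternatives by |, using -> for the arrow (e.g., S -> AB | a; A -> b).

Unit productions: U->W, W->S.
Unit pairs (A ⇒* B via units): (U,S), (U,W), (W,S).
S: inherits non-unit rules of {S} → SU | ie.
U: inherits non-unit rules of {S, U, W} → SU | Si | Wi | d | de | ie.
W: inherits non-unit rules of {S, W} → SU | Si | d | ie.

S -> SU | ie; U -> d | SU | Si | Wi | de | ie; W -> d | SU | Si | ie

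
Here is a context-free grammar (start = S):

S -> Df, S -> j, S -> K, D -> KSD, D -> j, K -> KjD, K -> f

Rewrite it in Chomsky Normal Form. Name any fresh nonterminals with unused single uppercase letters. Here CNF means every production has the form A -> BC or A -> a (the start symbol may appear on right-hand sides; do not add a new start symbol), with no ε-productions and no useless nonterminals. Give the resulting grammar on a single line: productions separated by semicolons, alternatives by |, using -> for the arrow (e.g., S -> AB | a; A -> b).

No ε-productions.
After unit-elimination: S -> f | j | Df | KjD; D -> j | KSD; K -> f | KjD.
TERM: introduce B -> f, A -> j and substitute in every rule of length ≥2.
BIN: D -> KSD becomes D -> KC, C -> SD; K -> KAD becomes K -> KE, E -> AD; S -> KAD becomes S -> KF, F -> AD.

S -> f | j | DB | KF; A -> j; B -> f; C -> SD; D -> j | KC; E -> AD; F -> AD; K -> f | KE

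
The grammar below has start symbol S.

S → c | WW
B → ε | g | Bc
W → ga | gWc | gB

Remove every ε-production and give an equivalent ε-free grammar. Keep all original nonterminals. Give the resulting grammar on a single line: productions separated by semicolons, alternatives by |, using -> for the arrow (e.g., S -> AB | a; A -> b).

Nullable set: {B}.
Drop B -> ε.
B -> Bc: B nullable, giving Bc | c.
W -> gB: B nullable, giving g | gB.
Unchanged (no nullable symbols): S -> WW; S -> c; B -> g; W -> gWc; W -> ga.

S -> c | WW; B -> c | g | Bc; W -> g | gB | ga | gWc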